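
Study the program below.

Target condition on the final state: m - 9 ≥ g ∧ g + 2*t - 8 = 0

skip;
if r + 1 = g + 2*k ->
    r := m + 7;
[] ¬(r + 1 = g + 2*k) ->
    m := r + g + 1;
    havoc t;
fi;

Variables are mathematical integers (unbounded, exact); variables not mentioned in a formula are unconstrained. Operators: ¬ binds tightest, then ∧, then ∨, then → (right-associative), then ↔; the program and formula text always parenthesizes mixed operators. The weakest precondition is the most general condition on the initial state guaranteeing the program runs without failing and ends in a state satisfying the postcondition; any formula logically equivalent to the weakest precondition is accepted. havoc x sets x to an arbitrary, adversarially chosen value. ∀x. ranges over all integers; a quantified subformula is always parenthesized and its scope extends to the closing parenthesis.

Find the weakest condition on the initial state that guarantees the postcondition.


Working backward. After the program, the postcondition m - 9 ≥ g ∧ g + 2*t - 8 = 0 must hold; in canonical form it is m ≥ g + 9 ∧ g + 2*t = 8.
Then branch requires m ≥ g + 9 ∧ g + 2*t = 8; else branch requires ∀t_1. (r ≥ 8 ∧ g + 2*t_1 = 8).
Before the if: (r = g + 2*k - 1 → (m ≥ g + 9 ∧ g + 2*t = 8)) ∧ ((¬(r = g + 2*k - 1)) → (∀t_1. (r ≥ 8 ∧ g + 2*t_1 = 8)))
Before skip: (r = g + 2*k - 1 → (m ≥ g + 9 ∧ g + 2*t = 8)) ∧ ((¬(r = g + 2*k - 1)) → (∀t_1. (r ≥ 8 ∧ g + 2*t_1 = 8)))
Answer: WP = (r = g + 2*k - 1 → (m ≥ g + 9 ∧ g + 2*t = 8)) ∧ ((¬(r = g + 2*k - 1)) → (∀t_1. (r ≥ 8 ∧ g + 2*t_1 = 8)))


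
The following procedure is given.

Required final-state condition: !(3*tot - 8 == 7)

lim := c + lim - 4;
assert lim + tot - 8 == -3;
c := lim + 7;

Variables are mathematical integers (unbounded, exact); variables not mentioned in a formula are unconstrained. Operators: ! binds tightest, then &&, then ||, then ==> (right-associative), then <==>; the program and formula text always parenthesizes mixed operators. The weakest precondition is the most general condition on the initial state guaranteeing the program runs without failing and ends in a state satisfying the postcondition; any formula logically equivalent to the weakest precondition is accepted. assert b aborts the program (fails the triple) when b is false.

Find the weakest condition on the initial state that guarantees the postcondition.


Working backward. After the program, the postcondition !(3*tot - 8 == 7) must hold; in canonical form it is !(3*tot == 15).
Before c := lim + 7: !(3*tot == 15)
Before assert lim + tot - 8 == -3: lim + tot == 5 && (!(3*tot == 15))
Before lim := c + lim - 4: c + lim + tot == 9 && (!(3*tot == 15))
Answer: WP = c + lim + tot == 9 && (!(3*tot == 15))


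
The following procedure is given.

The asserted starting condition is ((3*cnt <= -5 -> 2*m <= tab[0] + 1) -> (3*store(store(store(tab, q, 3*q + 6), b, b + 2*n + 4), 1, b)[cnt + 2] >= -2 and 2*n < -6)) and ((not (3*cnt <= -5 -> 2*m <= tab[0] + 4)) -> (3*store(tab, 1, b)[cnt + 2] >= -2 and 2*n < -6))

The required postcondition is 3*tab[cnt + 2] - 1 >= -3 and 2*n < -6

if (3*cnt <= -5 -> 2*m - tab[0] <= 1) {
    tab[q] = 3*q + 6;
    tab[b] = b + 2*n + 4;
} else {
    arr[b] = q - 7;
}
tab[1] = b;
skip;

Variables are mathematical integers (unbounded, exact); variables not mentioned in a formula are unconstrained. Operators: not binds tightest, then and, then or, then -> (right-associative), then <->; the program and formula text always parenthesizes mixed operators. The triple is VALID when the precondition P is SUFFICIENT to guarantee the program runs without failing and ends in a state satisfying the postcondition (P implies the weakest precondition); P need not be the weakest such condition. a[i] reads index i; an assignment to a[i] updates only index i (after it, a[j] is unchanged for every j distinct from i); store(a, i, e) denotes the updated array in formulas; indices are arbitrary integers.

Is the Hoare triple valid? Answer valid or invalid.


Working backward. After the program, the postcondition 3*tab[cnt + 2] - 1 >= -3 and 2*n < -6 must hold; in canonical form it is 3*tab[cnt + 2] >= -2 and 2*n < -6.
Before skip: 3*tab[cnt + 2] >= -2 and 2*n < -6
Before tab[1] := b: 3*store(tab, 1, b)[cnt + 2] >= -2 and 2*n < -6
Then branch requires 3*store(store(store(tab, q, 3*q + 6), b, b + 2*n + 4), 1, b)[cnt + 2] >= -2 and 2*n < -6; else branch requires 3*store(tab, 1, b)[cnt + 2] >= -2 and 2*n < -6.
Before the if: ((3*cnt <= -5 -> 2*m <= tab[0] + 1) -> (3*store(store(store(tab, q, 3*q + 6), b, b + 2*n + 4), 1, b)[cnt + 2] >= -2 and 2*n < -6)) and ((not (3*cnt <= -5 -> 2*m <= tab[0] + 1)) -> (3*store(tab, 1, b)[cnt + 2] >= -2 and 2*n < -6))
The weakest precondition is ((3*cnt <= -5 -> 2*m <= tab[0] + 1) -> (3*store(store(store(tab, q, 3*q + 6), b, b + 2*n + 4), 1, b)[cnt + 2] >= -2 and 2*n < -6)) and ((not (3*cnt <= -5 -> 2*m <= tab[0] + 1)) -> (3*store(tab, 1, b)[cnt + 2] >= -2 and 2*n < -6)).
Check whether ((3*cnt <= -5 -> 2*m <= tab[0] + 1) -> (3*store(store(store(tab, q, 3*q + 6), b, b + 2*n + 4), 1, b)[cnt + 2] >= -2 and 2*n < -6)) and ((not (3*cnt <= -5 -> 2*m <= tab[0] + 4)) -> (3*store(tab, 1, b)[cnt + 2] >= -2 and 2*n < -6)) implies it.
Countermodel: at the initial state b = 6, cnt = -6518, m = 15522, n = -3, q = 0, tab = {[-6516] = -1, [0] = 31042, [1] = 3, [6] = 3, elsewhere 3}, the precondition holds but the weakest precondition fails.
Answer: invalid


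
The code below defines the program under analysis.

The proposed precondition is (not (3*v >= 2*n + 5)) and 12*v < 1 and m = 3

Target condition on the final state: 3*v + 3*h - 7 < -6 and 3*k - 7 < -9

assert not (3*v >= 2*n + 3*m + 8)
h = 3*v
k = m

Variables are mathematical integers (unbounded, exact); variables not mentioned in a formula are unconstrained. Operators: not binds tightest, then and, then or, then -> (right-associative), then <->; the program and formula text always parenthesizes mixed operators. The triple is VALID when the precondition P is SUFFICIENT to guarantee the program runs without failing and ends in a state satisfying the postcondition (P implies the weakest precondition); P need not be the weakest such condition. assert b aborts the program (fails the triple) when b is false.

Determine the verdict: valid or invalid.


Working backward. After the program, the postcondition 3*v + 3*h - 7 < -6 and 3*k - 7 < -9 must hold; in canonical form it is 3*h + 3*v < 1 and 3*k < -2.
Before k := m: 3*h + 3*v < 1 and 3*m < -2
Before h := 3*v: 12*v < 1 and 3*m < -2
Before assert not (3*v >= 2*n + 3*m + 8): (not (3*v >= 3*m + 2*n + 8)) and 12*v < 1 and 3*m < -2
The weakest precondition is (not (3*v >= 3*m + 2*n + 8)) and 12*v < 1 and 3*m < -2.
Check whether (not (3*v >= 2*n + 5)) and 12*v < 1 and m = 3 implies it.
Countermodel: at the initial state m = 3, n = 0, v = 0, the precondition holds but the weakest precondition fails.
Answer: invalid


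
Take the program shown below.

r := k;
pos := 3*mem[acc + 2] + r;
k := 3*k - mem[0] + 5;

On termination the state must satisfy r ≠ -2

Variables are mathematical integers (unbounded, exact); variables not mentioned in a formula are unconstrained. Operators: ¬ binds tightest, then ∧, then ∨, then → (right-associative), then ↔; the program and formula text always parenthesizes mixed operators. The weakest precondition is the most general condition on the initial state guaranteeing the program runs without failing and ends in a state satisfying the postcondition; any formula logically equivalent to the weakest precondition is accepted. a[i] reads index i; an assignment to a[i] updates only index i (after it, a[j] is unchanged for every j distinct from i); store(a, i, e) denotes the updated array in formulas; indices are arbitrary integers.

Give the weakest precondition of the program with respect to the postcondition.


Working backward. After the program, r ≠ -2 must hold.
Before k := 3*k - mem[0] + 5: r ≠ -2
Before pos := 3*mem[acc + 2] + r: r ≠ -2
Before r := k: k ≠ -2
Answer: WP = k ≠ -2


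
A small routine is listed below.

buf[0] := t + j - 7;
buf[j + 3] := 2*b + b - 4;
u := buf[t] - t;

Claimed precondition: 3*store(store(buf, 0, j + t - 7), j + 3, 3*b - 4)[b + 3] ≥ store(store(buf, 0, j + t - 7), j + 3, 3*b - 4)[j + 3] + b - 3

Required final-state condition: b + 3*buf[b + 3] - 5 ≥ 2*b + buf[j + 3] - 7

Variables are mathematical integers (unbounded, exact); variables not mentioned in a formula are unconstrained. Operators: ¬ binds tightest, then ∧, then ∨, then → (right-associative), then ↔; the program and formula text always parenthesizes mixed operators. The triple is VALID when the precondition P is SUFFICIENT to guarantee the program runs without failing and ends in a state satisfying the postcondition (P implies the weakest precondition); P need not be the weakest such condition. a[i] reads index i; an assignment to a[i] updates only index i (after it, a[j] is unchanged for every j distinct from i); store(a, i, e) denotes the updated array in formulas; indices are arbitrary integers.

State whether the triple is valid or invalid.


Working backward. After the program, the postcondition b + 3*buf[b + 3] - 5 ≥ 2*b + buf[j + 3] - 7 must hold; in canonical form it is 3*buf[b + 3] ≥ buf[j + 3] + b - 2.
Before u := buf[t] - t: 3*buf[b + 3] ≥ buf[j + 3] + b - 2
Before buf[j + 3] := 2*b + b - 4: 3*store(buf, j + 3, 3*b - 4)[b + 3] ≥ store(buf, j + 3, 3*b - 4)[j + 3] + b - 2
Before buf[0] := t + j - 7: 3*store(store(buf, 0, j + t - 7), j + 3, 3*b - 4)[b + 3] ≥ store(store(buf, 0, j + t - 7), j + 3, 3*b - 4)[j + 3] + b - 2
The weakest precondition is 3*store(store(buf, 0, j + t - 7), j + 3, 3*b - 4)[b + 3] ≥ store(store(buf, 0, j + t - 7), j + 3, 3*b - 4)[j + 3] + b - 2.
Check whether 3*store(store(buf, 0, j + t - 7), j + 3, 3*b - 4)[b + 3] ≥ store(store(buf, 0, j + t - 7), j + 3, 3*b - 4)[j + 3] + b - 3 implies it.
Countermodel: at the initial state b = 1, buf = {[0] = 2, [4] = 2, elsewhere 2}, j = 1, t = 8, the precondition holds but the weakest precondition fails.
Answer: invalid


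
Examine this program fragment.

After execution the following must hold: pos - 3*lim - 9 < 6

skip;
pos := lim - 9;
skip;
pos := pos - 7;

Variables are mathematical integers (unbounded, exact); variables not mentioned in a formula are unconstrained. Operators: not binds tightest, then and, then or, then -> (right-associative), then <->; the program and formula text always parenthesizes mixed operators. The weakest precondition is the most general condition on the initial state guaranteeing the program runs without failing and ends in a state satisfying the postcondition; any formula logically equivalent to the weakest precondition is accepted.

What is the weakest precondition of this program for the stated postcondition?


Working backward. After the program, the postcondition pos - 3*lim - 9 < 6 must hold; in canonical form it is pos < 3*lim + 15.
Before pos := pos - 7: pos < 3*lim + 22
Before skip: pos < 3*lim + 22
Before pos := lim - 9: 2*lim > -31
Before skip: 2*lim > -31
Answer: WP = 2*lim > -31


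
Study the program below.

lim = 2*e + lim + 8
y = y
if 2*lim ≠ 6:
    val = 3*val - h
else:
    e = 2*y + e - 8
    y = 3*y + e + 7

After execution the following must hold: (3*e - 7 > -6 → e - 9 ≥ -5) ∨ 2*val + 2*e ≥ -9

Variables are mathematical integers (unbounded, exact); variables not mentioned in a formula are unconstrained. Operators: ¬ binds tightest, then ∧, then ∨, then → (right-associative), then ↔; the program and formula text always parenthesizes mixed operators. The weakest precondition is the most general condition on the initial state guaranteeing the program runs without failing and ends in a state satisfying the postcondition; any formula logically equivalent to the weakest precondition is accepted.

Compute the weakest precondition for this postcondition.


Working backward. After the program, the postcondition (3*e - 7 > -6 → e - 9 ≥ -5) ∨ 2*val + 2*e ≥ -9 must hold; in canonical form it is (3*e > 1 → e ≥ 4) ∨ 2*e + 2*val ≥ -9.
Then branch requires (3*e > 1 → e ≥ 4) ∨ 2*e + 6*val ≥ 2*h - 9; else branch requires (3*e + 6*y > 25 → e + 2*y ≥ 12) ∨ 2*e + 2*val + 4*y ≥ 7.
Before the if: (2*lim ≠ 6 → ((3*e > 1 → e ≥ 4) ∨ 2*e + 6*val ≥ 2*h - 9)) ∧ ((¬(2*lim ≠ 6)) → ((3*e + 6*y > 25 → e + 2*y ≥ 12) ∨ 2*e + 2*val + 4*y ≥ 7))
Before y := y: (2*lim ≠ 6 → ((3*e > 1 → e ≥ 4) ∨ 2*e + 6*val ≥ 2*h - 9)) ∧ ((¬(2*lim ≠ 6)) → ((3*e + 6*y > 25 → e + 2*y ≥ 12) ∨ 2*e + 2*val + 4*y ≥ 7))
Before lim := 2*e + lim + 8: (4*e + 2*lim ≠ -10 → ((3*e > 1 → e ≥ 4) ∨ 2*e + 6*val ≥ 2*h - 9)) ∧ ((¬(4*e + 2*lim ≠ -10)) → ((3*e + 6*y > 25 → e + 2*y ≥ 12) ∨ 2*e + 2*val + 4*y ≥ 7))
Answer: WP = (4*e + 2*lim ≠ -10 → ((3*e > 1 → e ≥ 4) ∨ 2*e + 6*val ≥ 2*h - 9)) ∧ ((¬(4*e + 2*lim ≠ -10)) → ((3*e + 6*y > 25 → e + 2*y ≥ 12) ∨ 2*e + 2*val + 4*y ≥ 7))


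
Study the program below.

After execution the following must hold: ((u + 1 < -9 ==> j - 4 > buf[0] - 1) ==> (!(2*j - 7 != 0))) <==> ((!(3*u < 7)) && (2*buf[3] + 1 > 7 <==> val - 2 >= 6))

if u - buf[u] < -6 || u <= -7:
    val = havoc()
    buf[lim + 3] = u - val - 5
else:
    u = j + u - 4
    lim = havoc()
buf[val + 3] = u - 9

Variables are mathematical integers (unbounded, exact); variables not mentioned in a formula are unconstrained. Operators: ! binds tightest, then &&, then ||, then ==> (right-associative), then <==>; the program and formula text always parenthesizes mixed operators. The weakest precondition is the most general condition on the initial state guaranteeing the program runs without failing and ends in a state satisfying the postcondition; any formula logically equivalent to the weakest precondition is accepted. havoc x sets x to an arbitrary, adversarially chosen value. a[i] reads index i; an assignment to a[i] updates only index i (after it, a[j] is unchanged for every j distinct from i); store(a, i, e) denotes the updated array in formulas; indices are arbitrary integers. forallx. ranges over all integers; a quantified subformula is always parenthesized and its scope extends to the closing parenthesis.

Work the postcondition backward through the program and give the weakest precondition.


Working backward. After the program, the postcondition ((u + 1 < -9 ==> j - 4 > buf[0] - 1) ==> (!(2*j - 7 != 0))) <==> ((!(3*u < 7)) && (2*buf[3] + 1 > 7 <==> val - 2 >= 6)) must hold; in canonical form it is ((u < -10 ==> j > buf[0] + 3) ==> (!(2*j != 7))) <==> ((!(3*u < 7)) && (2*buf[3] > 6 <==> val >= 8)).
Before buf[val + 3] := u - 9: ((u < -10 ==> j > store(buf, val + 3, u - 9)[0] + 3) ==> (!(2*j != 7))) <==> ((!(3*u < 7)) && (2*store(buf, val + 3, u - 9)[3] > 6 <==> val >= 8))
Then branch requires forall val_1. (((u < -10 ==> j > store(store(buf, lim + 3, u - val_1 - 5), val_1 + 3, u - 9)[0] + 3) ==> (!(2*j != 7))) <==> ((!(3*u < 7)) && (2*store(store(buf, lim + 3, u - val_1 - 5), val_1 + 3, u - 9)[3] > 6 <==> val_1 >= 8))); else branch requires ((j + u < -6 ==> j > store(buf, val + 3, j + u - 13)[0] + 3) ==> (!(2*j != 7))) <==> ((!(3*j + 3*u < 19)) && (2*store(buf, val + 3, j + u - 13)[3] > 6 <==> val >= 8)).
Before the if: ((u < buf[u] - 6 || u <= -7) ==> (forall val_1. (((u < -10 ==> j > store(store(buf, lim + 3, u - val_1 - 5), val_1 + 3, u - 9)[0] + 3) ==> (!(2*j != 7))) <==> ((!(3*u < 7)) && (2*store(store(buf, lim + 3, u - val_1 - 5), val_1 + 3, u - 9)[3] > 6 <==> val_1 >= 8))))) && ((!(u < buf[u] - 6 || u <= -7)) ==> (((j + u < -6 ==> j > store(buf, val + 3, j + u - 13)[0] + 3) ==> (!(2*j != 7))) <==> ((!(3*j + 3*u < 19)) && (2*store(buf, val + 3, j + u - 13)[3] > 6 <==> val >= 8))))
Answer: WP = ((u < buf[u] - 6 || u <= -7) ==> (forall val_1. (((u < -10 ==> j > store(store(buf, lim + 3, u - val_1 - 5), val_1 + 3, u - 9)[0] + 3) ==> (!(2*j != 7))) <==> ((!(3*u < 7)) && (2*store(store(buf, lim + 3, u - val_1 - 5), val_1 + 3, u - 9)[3] > 6 <==> val_1 >= 8))))) && ((!(u < buf[u] - 6 || u <= -7)) ==> (((j + u < -6 ==> j > store(buf, val + 3, j + u - 13)[0] + 3) ==> (!(2*j != 7))) <==> ((!(3*j + 3*u < 19)) && (2*store(buf, val + 3, j + u - 13)[3] > 6 <==> val >= 8))))


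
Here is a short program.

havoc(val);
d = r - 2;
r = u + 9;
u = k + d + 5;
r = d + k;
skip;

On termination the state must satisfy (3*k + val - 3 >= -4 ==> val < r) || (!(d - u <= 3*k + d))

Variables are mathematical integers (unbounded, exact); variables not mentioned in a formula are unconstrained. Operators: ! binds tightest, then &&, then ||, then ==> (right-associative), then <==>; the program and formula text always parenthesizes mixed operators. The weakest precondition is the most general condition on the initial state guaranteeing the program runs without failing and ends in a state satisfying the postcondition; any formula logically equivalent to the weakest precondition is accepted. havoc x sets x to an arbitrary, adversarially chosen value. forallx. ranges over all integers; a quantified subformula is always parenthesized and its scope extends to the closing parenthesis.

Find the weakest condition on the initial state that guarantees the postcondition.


Working backward. After the program, the postcondition (3*k + val - 3 >= -4 ==> val < r) || (!(d - u <= 3*k + d)) must hold; in canonical form it is (3*k + val >= -1 ==> val < r) || (!(3*k + u >= 0)).
Before skip: (3*k + val >= -1 ==> val < r) || (!(3*k + u >= 0))
Before r := d + k: (3*k + val >= -1 ==> val < d + k) || (!(3*k + u >= 0))
Before u := k + d + 5: (3*k + val >= -1 ==> val < d + k) || (!(d + 4*k >= -5))
Before r := u + 9: (3*k + val >= -1 ==> val < d + k) || (!(d + 4*k >= -5))
Before d := r - 2: (3*k + val >= -1 ==> val < k + r - 2) || (!(4*k + r >= -3))
Before havoc val: forall val_1. ((3*k + val_1 >= -1 ==> val_1 < k + r - 2) || (!(4*k + r >= -3)))
Answer: WP = forall val_1. ((3*k + val_1 >= -1 ==> val_1 < k + r - 2) || (!(4*k + r >= -3)))


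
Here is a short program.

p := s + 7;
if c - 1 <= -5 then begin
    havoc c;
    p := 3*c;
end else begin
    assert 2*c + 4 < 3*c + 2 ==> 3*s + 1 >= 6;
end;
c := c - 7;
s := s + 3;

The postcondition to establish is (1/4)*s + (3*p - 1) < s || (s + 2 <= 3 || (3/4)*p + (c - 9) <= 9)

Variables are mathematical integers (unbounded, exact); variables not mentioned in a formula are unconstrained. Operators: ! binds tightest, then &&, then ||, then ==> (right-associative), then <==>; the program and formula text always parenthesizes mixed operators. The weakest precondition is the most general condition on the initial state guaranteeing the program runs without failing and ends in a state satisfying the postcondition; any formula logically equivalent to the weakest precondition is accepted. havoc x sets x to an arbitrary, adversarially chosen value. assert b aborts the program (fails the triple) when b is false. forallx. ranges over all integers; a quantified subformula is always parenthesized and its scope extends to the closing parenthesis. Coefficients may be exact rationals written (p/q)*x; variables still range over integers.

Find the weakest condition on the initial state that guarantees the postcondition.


Working backward. After the program, the postcondition (1/4)*s + (3*p - 1) < s || (s + 2 <= 3 || (3/4)*p + (c - 9) <= 9) must hold; in canonical form it is 3*p < (3/4)*s + 1 || s <= 1 || c + (3/4)*p <= 18.
Before s := s + 3: 3*p < (3/4)*s + 13/4 || s <= -2 || c + (3/4)*p <= 18
Before c := c - 7: 3*p < (3/4)*s + 13/4 || s <= -2 || c + (3/4)*p <= 25
Then branch requires forall c_1. (9*c_1 < (3/4)*s + 13/4 || s <= -2 || (13/4)*c_1 <= 25); else branch requires (c > 2 ==> 3*s >= 5) && (3*p < (3/4)*s + 13/4 || s <= -2 || c + (3/4)*p <= 25).
Before the if: (c <= -4 ==> (forall c_1. (9*c_1 < (3/4)*s + 13/4 || s <= -2 || (13/4)*c_1 <= 25))) && ((!(c <= -4)) ==> ((c > 2 ==> 3*s >= 5) && (3*p < (3/4)*s + 13/4 || s <= -2 || c + (3/4)*p <= 25)))
Before p := s + 7: (c <= -4 ==> (forall c_1. (9*c_1 < (3/4)*s + 13/4 || s <= -2 || (13/4)*c_1 <= 25))) && ((!(c <= -4)) ==> ((c > 2 ==> 3*s >= 5) && ((9/4)*s < -71/4 || s <= -2 || c + (3/4)*s <= 79/4)))
Answer: WP = (c <= -4 ==> (forall c_1. (9*c_1 < (3/4)*s + 13/4 || s <= -2 || (13/4)*c_1 <= 25))) && ((!(c <= -4)) ==> ((c > 2 ==> 3*s >= 5) && ((9/4)*s < -71/4 || s <= -2 || c + (3/4)*s <= 79/4)))


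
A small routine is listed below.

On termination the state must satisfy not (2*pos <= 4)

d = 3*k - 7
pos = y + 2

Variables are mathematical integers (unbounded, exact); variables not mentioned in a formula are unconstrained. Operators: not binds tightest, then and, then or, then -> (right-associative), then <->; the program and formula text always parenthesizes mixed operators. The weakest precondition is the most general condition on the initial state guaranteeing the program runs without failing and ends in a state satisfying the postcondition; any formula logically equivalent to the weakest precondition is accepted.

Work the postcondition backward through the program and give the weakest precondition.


Working backward. After the program, not (2*pos <= 4) must hold.
Before pos := y + 2: not (2*y <= 0)
Before d := 3*k - 7: not (2*y <= 0)
Answer: WP = not (2*y <= 0)


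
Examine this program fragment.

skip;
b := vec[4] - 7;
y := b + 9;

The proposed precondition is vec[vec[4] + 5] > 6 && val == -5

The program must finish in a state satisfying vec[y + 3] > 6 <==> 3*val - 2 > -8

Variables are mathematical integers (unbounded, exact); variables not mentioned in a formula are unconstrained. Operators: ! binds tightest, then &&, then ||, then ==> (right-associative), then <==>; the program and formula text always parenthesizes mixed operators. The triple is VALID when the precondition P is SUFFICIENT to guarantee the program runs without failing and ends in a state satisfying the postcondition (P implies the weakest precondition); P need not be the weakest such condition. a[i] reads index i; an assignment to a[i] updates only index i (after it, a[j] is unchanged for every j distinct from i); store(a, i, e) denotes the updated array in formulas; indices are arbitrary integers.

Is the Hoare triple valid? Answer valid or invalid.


Working backward. After the program, the postcondition vec[y + 3] > 6 <==> 3*val - 2 > -8 must hold; in canonical form it is vec[y + 3] > 6 <==> 3*val > -6.
Before y := b + 9: vec[b + 12] > 6 <==> 3*val > -6
Before b := vec[4] - 7: vec[vec[4] + 5] > 6 <==> 3*val > -6
Before skip: vec[vec[4] + 5] > 6 <==> 3*val > -6
The weakest precondition is vec[vec[4] + 5] > 6 <==> 3*val > -6.
Check whether vec[vec[4] + 5] > 6 && val == -5 implies it.
Countermodel: at the initial state val = -5, vec = {[4] = 0, [5] = 7, elsewhere 7}, the precondition holds but the weakest precondition fails.
Answer: invalid


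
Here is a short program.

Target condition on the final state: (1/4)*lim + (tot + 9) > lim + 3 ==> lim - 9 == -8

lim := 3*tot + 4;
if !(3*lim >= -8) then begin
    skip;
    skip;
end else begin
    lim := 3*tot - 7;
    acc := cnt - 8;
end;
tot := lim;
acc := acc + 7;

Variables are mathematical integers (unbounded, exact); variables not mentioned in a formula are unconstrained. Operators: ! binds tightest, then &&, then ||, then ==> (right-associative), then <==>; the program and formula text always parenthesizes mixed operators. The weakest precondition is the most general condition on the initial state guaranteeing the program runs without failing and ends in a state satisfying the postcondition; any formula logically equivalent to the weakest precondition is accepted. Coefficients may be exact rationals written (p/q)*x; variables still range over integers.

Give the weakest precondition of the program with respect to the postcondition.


Working backward. After the program, the postcondition (1/4)*lim + (tot + 9) > lim + 3 ==> lim - 9 == -8 must hold; in canonical form it is tot > (3/4)*lim - 6 ==> lim == 1.
Before acc := acc + 7: tot > (3/4)*lim - 6 ==> lim == 1
Before tot := lim: (1/4)*lim > -6 ==> lim == 1
Then branch requires (1/4)*lim > -6 ==> lim == 1; else branch requires (3/4)*tot > -17/4 ==> 3*tot == 8.
Before the if: ((!(3*lim >= -8)) ==> ((1/4)*lim > -6 ==> lim == 1)) && (3*lim >= -8 ==> ((3/4)*tot > -17/4 ==> 3*tot == 8))
Before lim := 3*tot + 4: ((!(9*tot >= -20)) ==> ((3/4)*tot > -7 ==> 3*tot == -3)) && (9*tot >= -20 ==> ((3/4)*tot > -17/4 ==> 3*tot == 8))
Answer: WP = ((!(9*tot >= -20)) ==> ((3/4)*tot > -7 ==> 3*tot == -3)) && (9*tot >= -20 ==> ((3/4)*tot > -17/4 ==> 3*tot == 8))


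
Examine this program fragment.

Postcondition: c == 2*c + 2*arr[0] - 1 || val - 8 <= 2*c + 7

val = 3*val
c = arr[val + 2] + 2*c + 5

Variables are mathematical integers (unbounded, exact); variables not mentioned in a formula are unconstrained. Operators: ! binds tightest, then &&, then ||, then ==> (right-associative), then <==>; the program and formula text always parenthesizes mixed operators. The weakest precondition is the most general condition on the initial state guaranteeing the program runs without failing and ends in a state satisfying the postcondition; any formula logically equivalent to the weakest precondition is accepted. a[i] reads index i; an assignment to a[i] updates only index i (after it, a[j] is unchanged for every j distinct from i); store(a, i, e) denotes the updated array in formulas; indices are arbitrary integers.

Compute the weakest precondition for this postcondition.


Working backward. After the program, the postcondition c == 2*c + 2*arr[0] - 1 || val - 8 <= 2*c + 7 must hold; in canonical form it is 2*arr[0] + c == 1 || val <= 2*c + 15.
Before c := arr[val + 2] + 2*c + 5: arr[val + 2] + 2*arr[0] + 2*c == -4 || val <= 2*arr[val + 2] + 4*c + 25
Before val := 3*val: arr[3*val + 2] + 2*arr[0] + 2*c == -4 || 3*val <= 2*arr[3*val + 2] + 4*c + 25
Answer: WP = arr[3*val + 2] + 2*arr[0] + 2*c == -4 || 3*val <= 2*arr[3*val + 2] + 4*c + 25


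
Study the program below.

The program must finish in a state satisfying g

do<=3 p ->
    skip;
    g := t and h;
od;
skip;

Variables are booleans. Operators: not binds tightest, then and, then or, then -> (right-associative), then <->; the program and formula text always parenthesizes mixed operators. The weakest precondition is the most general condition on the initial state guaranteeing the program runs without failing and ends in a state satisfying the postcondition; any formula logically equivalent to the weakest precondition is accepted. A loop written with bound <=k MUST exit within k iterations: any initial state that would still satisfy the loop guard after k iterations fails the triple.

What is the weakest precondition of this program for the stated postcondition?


Working backward. After the program, g must hold.
Before skip: g
Before the loop (bound <=3), unroll the exhaustion recursion (WP_0 = exit-now case; WP_j = one more guarded iteration, up to j = 3):
  WP_0: (not p) and g
  WP_1: (p -> ((not p) and t and h)) and ((not p) -> g)
  WP_2: (p -> ((p -> ((not p) and t and h)) and ((not p) -> (t and h)))) and ((not p) -> g)
  WP_3: (p -> ((p -> ((p -> ((not p) and t and h)) and ((not p) -> (t and h)))) and ((not p) -> (t and h)))) and ((not p) -> g)
So before the loop: (p -> ((p -> ((p -> ((not p) and t and h)) and ((not p) -> (t and h)))) and ((not p) -> (t and h)))) and ((not p) -> g)
Answer: WP = (p -> ((p -> ((p -> ((not p) and t and h)) and ((not p) -> (t and h)))) and ((not p) -> (t and h)))) and ((not p) -> g)


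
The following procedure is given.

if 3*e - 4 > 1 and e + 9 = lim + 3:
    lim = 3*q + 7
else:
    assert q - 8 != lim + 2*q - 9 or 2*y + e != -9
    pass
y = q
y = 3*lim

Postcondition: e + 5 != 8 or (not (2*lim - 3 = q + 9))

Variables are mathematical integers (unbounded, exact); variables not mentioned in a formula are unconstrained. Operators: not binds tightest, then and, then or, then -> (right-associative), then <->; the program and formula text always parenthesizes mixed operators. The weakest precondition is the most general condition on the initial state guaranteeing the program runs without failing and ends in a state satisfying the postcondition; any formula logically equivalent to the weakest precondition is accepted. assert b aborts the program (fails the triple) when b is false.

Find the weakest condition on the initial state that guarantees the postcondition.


Working backward. After the program, the postcondition e + 5 != 8 or (not (2*lim - 3 = q + 9)) must hold; in canonical form it is e != 3 or (not (2*lim = q + 12)).
Before y := 3*lim: e != 3 or (not (2*lim = q + 12))
Before y := q: e != 3 or (not (2*lim = q + 12))
Then branch requires e != 3 or (not (5*q = -2)); else branch requires (lim + q != 1 or e + 2*y != -9) and (e != 3 or (not (2*lim = q + 12))).
Before the if: ((3*e > 5 and e = lim - 6) -> (e != 3 or (not (5*q = -2)))) and ((not (3*e > 5 and e = lim - 6)) -> ((lim + q != 1 or e + 2*y != -9) and (e != 3 or (not (2*lim = q + 12)))))
Answer: WP = ((3*e > 5 and e = lim - 6) -> (e != 3 or (not (5*q = -2)))) and ((not (3*e > 5 and e = lim - 6)) -> ((lim + q != 1 or e + 2*y != -9) and (e != 3 or (not (2*lim = q + 12)))))


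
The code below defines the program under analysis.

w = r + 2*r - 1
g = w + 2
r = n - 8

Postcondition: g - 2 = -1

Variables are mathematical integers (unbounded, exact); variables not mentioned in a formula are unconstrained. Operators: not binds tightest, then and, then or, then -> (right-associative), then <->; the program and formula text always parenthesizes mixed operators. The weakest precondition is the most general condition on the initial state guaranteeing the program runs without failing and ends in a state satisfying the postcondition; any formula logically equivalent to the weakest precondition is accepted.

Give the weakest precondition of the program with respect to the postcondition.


Working backward. After the program, the postcondition g - 2 = -1 must hold; in canonical form it is g = 1.
Before r := n - 8: g = 1
Before g := w + 2: w = -1
Before w := r + 2*r - 1: 3*r = 0
Answer: WP = 3*r = 0


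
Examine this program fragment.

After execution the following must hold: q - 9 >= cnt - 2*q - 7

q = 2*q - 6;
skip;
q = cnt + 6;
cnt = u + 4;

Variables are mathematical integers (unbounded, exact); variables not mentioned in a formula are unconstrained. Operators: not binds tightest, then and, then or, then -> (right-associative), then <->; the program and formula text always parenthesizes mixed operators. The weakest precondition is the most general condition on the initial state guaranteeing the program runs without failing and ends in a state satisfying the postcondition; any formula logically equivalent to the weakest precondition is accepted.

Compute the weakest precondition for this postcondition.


Working backward. After the program, the postcondition q - 9 >= cnt - 2*q - 7 must hold; in canonical form it is 3*q >= cnt + 2.
Before cnt := u + 4: 3*q >= u + 6
Before q := cnt + 6: 3*cnt >= u - 12
Before skip: 3*cnt >= u - 12
Before q := 2*q - 6: 3*cnt >= u - 12
Answer: WP = 3*cnt >= u - 12


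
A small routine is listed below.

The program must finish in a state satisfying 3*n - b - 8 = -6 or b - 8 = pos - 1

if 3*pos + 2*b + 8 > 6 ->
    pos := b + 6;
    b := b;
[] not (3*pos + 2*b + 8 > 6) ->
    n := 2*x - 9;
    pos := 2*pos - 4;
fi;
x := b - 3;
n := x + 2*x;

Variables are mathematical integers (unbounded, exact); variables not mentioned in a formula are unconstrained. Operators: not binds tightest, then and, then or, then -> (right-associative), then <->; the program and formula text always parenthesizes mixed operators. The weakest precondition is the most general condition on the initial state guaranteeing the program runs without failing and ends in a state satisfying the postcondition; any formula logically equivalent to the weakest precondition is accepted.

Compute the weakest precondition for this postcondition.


Working backward. After the program, the postcondition 3*n - b - 8 = -6 or b - 8 = pos - 1 must hold; in canonical form it is 3*n = b + 2 or b = pos + 7.
Before n := x + 2*x: 9*x = b + 2 or b = pos + 7
Before x := b - 3: 8*b = 29 or b = pos + 7
Then branch requires 8*b = 29; else branch requires 8*b = 29 or b = 2*pos + 3.
Before the if: (2*b + 3*pos > -2 -> 8*b = 29) and ((not (2*b + 3*pos > -2)) -> (8*b = 29 or b = 2*pos + 3))
Answer: WP = (2*b + 3*pos > -2 -> 8*b = 29) and ((not (2*b + 3*pos > -2)) -> (8*b = 29 or b = 2*pos + 3))


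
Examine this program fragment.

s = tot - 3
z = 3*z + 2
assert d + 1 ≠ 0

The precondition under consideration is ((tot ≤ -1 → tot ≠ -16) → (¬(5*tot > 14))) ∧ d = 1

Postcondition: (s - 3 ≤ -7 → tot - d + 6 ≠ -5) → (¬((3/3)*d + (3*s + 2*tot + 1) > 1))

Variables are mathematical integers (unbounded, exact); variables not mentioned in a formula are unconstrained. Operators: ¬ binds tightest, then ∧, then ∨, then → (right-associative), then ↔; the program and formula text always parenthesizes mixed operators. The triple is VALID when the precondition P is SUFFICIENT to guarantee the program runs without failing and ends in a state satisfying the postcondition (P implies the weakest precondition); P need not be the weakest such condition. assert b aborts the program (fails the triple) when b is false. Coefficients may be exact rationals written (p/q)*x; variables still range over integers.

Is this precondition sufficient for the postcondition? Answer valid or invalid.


Working backward. After the program, the postcondition (s - 3 ≤ -7 → tot - d + 6 ≠ -5) → (¬((3/3)*d + (3*s + 2*tot + 1) > 1)) must hold; in canonical form it is (s ≤ -4 → tot ≠ d - 11) → (¬(d + 3*s + 2*tot > 0)).
Before assert d + 1 ≠ 0: d ≠ -1 ∧ ((s ≤ -4 → tot ≠ d - 11) → (¬(d + 3*s + 2*tot > 0)))
Before z := 3*z + 2: d ≠ -1 ∧ ((s ≤ -4 → tot ≠ d - 11) → (¬(d + 3*s + 2*tot > 0)))
Before s := tot - 3: d ≠ -1 ∧ ((tot ≤ -1 → tot ≠ d - 11) → (¬(d + 5*tot > 9)))
The weakest precondition is d ≠ -1 ∧ ((tot ≤ -1 → tot ≠ d - 11) → (¬(d + 5*tot > 9))).
Check whether ((tot ≤ -1 → tot ≠ -16) → (¬(5*tot > 14))) ∧ d = 1 implies it.
Countermodel: at the initial state d = 1, tot = 2, the precondition holds but the weakest precondition fails.
Answer: invalid


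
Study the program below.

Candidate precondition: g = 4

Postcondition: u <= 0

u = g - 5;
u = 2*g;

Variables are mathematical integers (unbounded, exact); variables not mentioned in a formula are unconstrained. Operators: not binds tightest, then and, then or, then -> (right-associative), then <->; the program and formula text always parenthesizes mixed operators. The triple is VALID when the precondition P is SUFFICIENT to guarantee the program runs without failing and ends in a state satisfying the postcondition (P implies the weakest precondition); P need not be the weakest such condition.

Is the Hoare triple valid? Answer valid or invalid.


Working backward. After the program, u <= 0 must hold.
Before u := 2*g: 2*g <= 0
Before u := g - 5: 2*g <= 0
The weakest precondition is 2*g <= 0.
Check whether g = 4 implies it.
Countermodel: at the initial state g = 4, the precondition holds but the weakest precondition fails.
Answer: invalid


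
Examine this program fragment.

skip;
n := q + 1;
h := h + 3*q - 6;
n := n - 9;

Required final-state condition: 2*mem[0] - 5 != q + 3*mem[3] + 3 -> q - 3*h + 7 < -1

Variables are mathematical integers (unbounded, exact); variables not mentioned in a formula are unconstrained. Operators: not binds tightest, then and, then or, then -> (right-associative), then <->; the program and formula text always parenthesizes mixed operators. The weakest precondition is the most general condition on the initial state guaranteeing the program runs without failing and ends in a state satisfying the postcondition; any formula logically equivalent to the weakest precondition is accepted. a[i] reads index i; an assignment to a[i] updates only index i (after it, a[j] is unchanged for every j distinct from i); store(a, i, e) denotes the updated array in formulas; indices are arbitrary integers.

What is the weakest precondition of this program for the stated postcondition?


Working backward. After the program, the postcondition 2*mem[0] - 5 != q + 3*mem[3] + 3 -> q - 3*h + 7 < -1 must hold; in canonical form it is 2*mem[0] != 3*mem[3] + q + 8 -> q < 3*h - 8.
Before n := n - 9: 2*mem[0] != 3*mem[3] + q + 8 -> q < 3*h - 8
Before h := h + 3*q - 6: 2*mem[0] != 3*mem[3] + q + 8 -> 3*h + 8*q > 26
Before n := q + 1: 2*mem[0] != 3*mem[3] + q + 8 -> 3*h + 8*q > 26
Before skip: 2*mem[0] != 3*mem[3] + q + 8 -> 3*h + 8*q > 26
Answer: WP = 2*mem[0] != 3*mem[3] + q + 8 -> 3*h + 8*q > 26


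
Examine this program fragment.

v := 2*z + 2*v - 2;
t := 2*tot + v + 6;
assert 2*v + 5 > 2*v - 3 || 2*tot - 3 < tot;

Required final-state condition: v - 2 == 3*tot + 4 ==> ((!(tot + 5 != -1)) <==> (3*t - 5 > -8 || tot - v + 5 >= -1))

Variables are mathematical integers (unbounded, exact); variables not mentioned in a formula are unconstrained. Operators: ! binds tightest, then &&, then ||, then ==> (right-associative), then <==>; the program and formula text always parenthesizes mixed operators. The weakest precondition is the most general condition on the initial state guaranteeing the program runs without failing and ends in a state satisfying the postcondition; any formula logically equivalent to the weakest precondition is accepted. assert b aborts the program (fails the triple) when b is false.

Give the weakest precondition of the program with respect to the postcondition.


Working backward. After the program, the postcondition v - 2 == 3*tot + 4 ==> ((!(tot + 5 != -1)) <==> (3*t - 5 > -8 || tot - v + 5 >= -1)) must hold; in canonical form it is v == 3*tot + 6 ==> ((!(tot != -6)) <==> (3*t > -3 || tot >= v - 6)).
Before assert 2*v + 5 > 2*v - 3 || 2*tot - 3 < tot: v == 3*tot + 6 ==> ((!(tot != -6)) <==> (3*t > -3 || tot >= v - 6))
Before t := 2*tot + v + 6: v == 3*tot + 6 ==> ((!(tot != -6)) <==> (6*tot + 3*v > -21 || tot >= v - 6))
Before v := 2*z + 2*v - 2: 2*v + 2*z == 3*tot + 8 ==> ((!(tot != -6)) <==> (6*tot + 6*v + 6*z > -15 || tot >= 2*v + 2*z - 8))
Answer: WP = 2*v + 2*z == 3*tot + 8 ==> ((!(tot != -6)) <==> (6*tot + 6*v + 6*z > -15 || tot >= 2*v + 2*z - 8))


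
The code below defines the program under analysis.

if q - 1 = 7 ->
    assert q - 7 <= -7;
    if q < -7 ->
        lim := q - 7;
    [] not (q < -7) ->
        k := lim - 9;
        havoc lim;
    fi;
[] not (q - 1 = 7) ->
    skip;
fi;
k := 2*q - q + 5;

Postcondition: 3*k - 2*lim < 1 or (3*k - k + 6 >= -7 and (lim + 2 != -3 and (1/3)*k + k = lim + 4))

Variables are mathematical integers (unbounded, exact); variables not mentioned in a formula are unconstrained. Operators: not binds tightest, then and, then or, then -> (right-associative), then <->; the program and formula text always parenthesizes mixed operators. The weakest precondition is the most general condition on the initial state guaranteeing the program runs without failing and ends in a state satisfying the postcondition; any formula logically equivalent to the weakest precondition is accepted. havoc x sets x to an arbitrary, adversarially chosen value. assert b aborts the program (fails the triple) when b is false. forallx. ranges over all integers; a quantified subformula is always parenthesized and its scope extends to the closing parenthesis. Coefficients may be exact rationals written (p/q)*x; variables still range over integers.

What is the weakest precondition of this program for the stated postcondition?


Working backward. After the program, the postcondition 3*k - 2*lim < 1 or (3*k - k + 6 >= -7 and (lim + 2 != -3 and (1/3)*k + k = lim + 4)) must hold; in canonical form it is 3*k < 2*lim + 1 or (2*k >= -13 and lim != -5 and (4/3)*k = lim + 4).
Before k := 2*q - q + 5: 3*q < 2*lim - 14 or (2*q >= -23 and lim != -5 and (4/3)*q = lim - 8/3)
Then branch requires q <= 0 and (q < -7 -> (q < -28 or (2*q >= -23 and q != 2 and (1/3)*q = -29/3))) and ((not (q < -7)) -> (forall lim_1. (3*q < 2*lim_1 - 14 or (2*q >= -23 and lim_1 != -5 and (4/3)*q = lim_1 - 8/3)))); else branch requires 3*q < 2*lim - 14 or (2*q >= -23 and lim != -5 and (4/3)*q = lim - 8/3).
Before the if: (q = 8 -> (q <= 0 and (q < -7 -> (q < -28 or (2*q >= -23 and q != 2 and (1/3)*q = -29/3))) and ((not (q < -7)) -> (forall lim_1. (3*q < 2*lim_1 - 14 or (2*q >= -23 and lim_1 != -5 and (4/3)*q = lim_1 - 8/3)))))) and ((not (q = 8)) -> (3*q < 2*lim - 14 or (2*q >= -23 and lim != -5 and (4/3)*q = lim - 8/3)))
Answer: WP = (q = 8 -> (q <= 0 and (q < -7 -> (q < -28 or (2*q >= -23 and q != 2 and (1/3)*q = -29/3))) and ((not (q < -7)) -> (forall lim_1. (3*q < 2*lim_1 - 14 or (2*q >= -23 and lim_1 != -5 and (4/3)*q = lim_1 - 8/3)))))) and ((not (q = 8)) -> (3*q < 2*lim - 14 or (2*q >= -23 and lim != -5 and (4/3)*q = lim - 8/3)))
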